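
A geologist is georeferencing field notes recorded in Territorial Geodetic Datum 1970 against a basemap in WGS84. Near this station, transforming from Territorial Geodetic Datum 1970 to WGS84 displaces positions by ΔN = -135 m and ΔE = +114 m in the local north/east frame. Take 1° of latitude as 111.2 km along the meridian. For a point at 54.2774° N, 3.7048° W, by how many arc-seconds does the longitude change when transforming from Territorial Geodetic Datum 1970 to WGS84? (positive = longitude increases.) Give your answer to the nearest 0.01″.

At latitude 54.2774°, cos φ = 0.583861.
1° of longitude at this latitude = 111.2 × cos φ = 64.93 km, so Δλ = 114.0 / 64925.4 = 0.0017559° = 6.321″.

Δλ = 6.32″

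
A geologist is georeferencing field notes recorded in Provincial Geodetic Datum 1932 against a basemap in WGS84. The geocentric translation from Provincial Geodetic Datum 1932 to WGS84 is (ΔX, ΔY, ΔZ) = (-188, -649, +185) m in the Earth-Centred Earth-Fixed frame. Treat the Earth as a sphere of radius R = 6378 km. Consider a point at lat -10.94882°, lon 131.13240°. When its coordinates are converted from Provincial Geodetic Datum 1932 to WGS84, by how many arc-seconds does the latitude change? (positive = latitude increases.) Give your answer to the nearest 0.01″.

Δφ = 3.63″

sin φ = -0.189932, cos φ = 0.981797, sin λ = 0.753192, cos λ = -0.657801.
North component: ΔN = −sin φ cos λ·ΔX − sin φ sin λ·ΔY + cos φ·ΔZ = −(-0.189932)(-0.657801)(-188) − (-0.189932)(0.753192)(-649) + (0.981797)(185) = 112.28 m.
1° of latitude spans πR/180 = 111317 m, so Δφ = 112.28 / 111317 × 3600 = 3.631″.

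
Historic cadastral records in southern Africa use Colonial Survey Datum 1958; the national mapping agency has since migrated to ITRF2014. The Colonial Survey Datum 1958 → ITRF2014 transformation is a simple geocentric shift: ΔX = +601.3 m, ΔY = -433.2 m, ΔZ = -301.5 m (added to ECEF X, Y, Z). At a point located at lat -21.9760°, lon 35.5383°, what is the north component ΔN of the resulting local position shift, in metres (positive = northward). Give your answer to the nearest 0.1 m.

ΔN = -190.7 m

At φ = -21.9760°, λ = 35.5383°: sin φ = -0.374218, cos φ = 0.927341, sin λ = 0.581247, cos λ = 0.813727.
ΔN = −sin φ cos λ·ΔX − sin φ sin λ·ΔY + cos φ·ΔZ = −(-0.374218)(0.813727)(601.3) − (-0.374218)(0.581247)(-433.2) + (0.927341)(-301.5) = -190.72 m.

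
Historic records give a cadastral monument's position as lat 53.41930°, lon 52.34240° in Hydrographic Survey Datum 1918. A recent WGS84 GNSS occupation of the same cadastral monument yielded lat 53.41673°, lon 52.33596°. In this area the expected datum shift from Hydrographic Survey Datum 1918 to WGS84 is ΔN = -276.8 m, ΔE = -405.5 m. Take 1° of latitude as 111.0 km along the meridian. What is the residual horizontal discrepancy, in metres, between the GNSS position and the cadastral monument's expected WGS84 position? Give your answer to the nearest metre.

22 m

Observed coordinate differences: Δφ = -0.00257°, Δλ = -0.00644°.
Converting to metres (1° lat = 111000 m, cos φ = 0.595954): observed ΔN = -285.3 m, observed ΔE = -426.0 m.
Subtracting the expected shift leaves a residual of -285.3 − (-276.8) = -8.5 m north and -426.0 − (-405.5) = -20.5 m east.
Residual distance = √((-8.5)² + (-20.5)²) = 22.2 m.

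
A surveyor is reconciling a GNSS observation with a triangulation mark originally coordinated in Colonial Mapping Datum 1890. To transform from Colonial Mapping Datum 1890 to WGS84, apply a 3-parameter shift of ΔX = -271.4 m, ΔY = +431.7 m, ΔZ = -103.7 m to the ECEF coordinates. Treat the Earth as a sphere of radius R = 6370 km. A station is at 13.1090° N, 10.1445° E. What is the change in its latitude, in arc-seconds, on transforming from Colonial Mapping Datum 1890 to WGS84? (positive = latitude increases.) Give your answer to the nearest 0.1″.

Δφ = -1.9″

sin φ = 0.226804, cos φ = 0.973940, sin λ = 0.176131, cos λ = 0.984367.
North component: ΔN = −sin φ cos λ·ΔX − sin φ sin λ·ΔY + cos φ·ΔZ = −(0.226804)(0.984367)(-271.4) − (0.226804)(0.176131)(431.7) + (0.973940)(-103.7) = -57.65 m.
1° of latitude spans πR/180 = 111177 m, so Δφ = -57.65 / 111177 × 3600 = -1.867″.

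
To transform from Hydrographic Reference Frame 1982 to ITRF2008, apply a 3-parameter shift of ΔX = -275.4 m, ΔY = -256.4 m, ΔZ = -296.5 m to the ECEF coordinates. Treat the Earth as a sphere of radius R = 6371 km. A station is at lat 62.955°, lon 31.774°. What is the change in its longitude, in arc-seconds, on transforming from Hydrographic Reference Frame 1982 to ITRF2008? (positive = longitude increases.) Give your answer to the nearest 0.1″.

sin φ = 0.890650, cos φ = 0.454690, sin λ = 0.526570, cos λ = 0.850132.
East component: ΔE = −sin λ·ΔX + cos λ·ΔY = −(0.526570)(-275.4) + (0.850132)(-256.4) = -72.96 m.
1° of latitude spans πR/180 = 111195 m; at latitude φ, 1° of longitude spans that × cos φ = 50559.2 m, so Δλ = -72.96 / 50559.2 × 3600 = -5.195″.

Δλ = -5.2″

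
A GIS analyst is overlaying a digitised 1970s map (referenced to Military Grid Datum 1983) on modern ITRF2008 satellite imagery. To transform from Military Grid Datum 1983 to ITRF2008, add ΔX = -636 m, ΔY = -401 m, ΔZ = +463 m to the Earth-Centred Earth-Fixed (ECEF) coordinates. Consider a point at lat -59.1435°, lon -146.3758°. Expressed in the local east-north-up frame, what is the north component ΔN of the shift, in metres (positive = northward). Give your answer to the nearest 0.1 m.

The local north axis is (−sin φ cos λ, −sin φ sin λ, cos φ), giving ΔN = 454.628 + 190.621 + 237.468 = 882.72 m.

ΔN = 882.7 m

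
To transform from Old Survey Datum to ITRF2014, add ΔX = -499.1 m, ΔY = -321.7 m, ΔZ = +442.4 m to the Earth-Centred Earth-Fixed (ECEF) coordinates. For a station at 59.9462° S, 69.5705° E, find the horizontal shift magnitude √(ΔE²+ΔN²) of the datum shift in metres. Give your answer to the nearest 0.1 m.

403.1 m

At φ = -59.9462°, λ = 69.5705°: sin φ = -0.865556, cos φ = 0.500813, sin λ = 0.937102, cos λ = 0.349055.
ΔE = −sin λ·ΔX + cos λ·ΔY = −(0.937102)·(-499.1) + (0.349055)·(-321.7) = 355.42 m.
ΔN = −sin φ cos λ·ΔX − sin φ sin λ·ΔY + cos φ·ΔZ = −(-0.865556)(0.349055)(-499.1) − (-0.865556)(0.937102)(-321.7) + (0.500813)(442.4) = -190.17 m.
Horizontal magnitude = √(ΔE² + ΔN²) = √(355.42² + (-190.17)²) = 403.09 m.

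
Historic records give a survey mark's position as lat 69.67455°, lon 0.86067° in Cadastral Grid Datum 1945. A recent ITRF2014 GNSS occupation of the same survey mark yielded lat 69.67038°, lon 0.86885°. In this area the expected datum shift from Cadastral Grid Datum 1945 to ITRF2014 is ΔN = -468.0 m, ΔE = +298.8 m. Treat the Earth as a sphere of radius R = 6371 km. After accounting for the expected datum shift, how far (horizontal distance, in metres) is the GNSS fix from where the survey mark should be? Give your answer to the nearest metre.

Observed coordinate differences: Δφ = -0.00417°, Δλ = +0.00818°.
Converting to metres (1° lat = 111195 m, cos φ = 0.347352): observed ΔN = -463.7 m, observed ΔE = 315.9 m.
Subtracting the expected shift leaves a residual of -463.7 − (-468.0) = 4.3 m north and 315.9 − (298.8) = 17.1 m east.
Residual distance = √(4.3² + 17.1²) = 17.7 m.

18 m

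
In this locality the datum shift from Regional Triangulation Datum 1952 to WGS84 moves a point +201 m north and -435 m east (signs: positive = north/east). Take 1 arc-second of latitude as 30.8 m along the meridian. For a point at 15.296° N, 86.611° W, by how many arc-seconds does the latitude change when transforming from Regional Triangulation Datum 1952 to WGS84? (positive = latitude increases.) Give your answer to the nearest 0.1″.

1″ of latitude = 30.80 m, so Δφ = 201.0 / 30.80 = 6.526″.

Δφ = 6.5″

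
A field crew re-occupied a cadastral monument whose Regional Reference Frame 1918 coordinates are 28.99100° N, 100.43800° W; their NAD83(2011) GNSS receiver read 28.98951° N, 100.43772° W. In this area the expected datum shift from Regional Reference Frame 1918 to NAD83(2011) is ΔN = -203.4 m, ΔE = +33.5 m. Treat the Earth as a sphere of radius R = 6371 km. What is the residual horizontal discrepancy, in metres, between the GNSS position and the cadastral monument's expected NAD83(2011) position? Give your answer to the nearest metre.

38 m

Observed coordinate differences: Δφ = -0.00149°, Δλ = +0.00028°.
Converting to metres (1° lat = 111195 m, cos φ = 0.874696): observed ΔN = -165.7 m, observed ΔE = 27.2 m.
Subtracting the expected shift leaves a residual of -165.7 − (-203.4) = 37.7 m north and 27.2 − (33.5) = -6.3 m east.
Residual distance = √(37.7² + (-6.3)²) = 38.2 m.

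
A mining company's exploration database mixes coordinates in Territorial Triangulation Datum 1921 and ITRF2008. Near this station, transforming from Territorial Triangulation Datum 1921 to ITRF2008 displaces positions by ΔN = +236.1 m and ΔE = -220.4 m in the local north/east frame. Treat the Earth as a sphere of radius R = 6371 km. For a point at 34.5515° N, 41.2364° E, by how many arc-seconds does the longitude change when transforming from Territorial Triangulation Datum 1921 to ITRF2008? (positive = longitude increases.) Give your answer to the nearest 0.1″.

At latitude 34.5515°, cos φ = 0.823617.
One radian of longitude at latitude φ spans R cos φ, so Δλ = ΔE / (R cos φ) = -220.4 / (6371000 × 0.823617) = -4.2003e-05 rad = -8.664″.

Δλ = -8.7″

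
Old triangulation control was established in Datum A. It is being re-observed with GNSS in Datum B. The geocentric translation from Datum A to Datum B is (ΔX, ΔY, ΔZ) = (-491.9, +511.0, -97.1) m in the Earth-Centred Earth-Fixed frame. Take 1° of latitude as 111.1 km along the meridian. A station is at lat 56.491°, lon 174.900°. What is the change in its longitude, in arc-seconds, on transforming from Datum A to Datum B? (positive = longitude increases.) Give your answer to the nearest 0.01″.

Δλ = -27.31″

sin φ = 0.833799, cos φ = 0.552068, sin λ = 0.088894, cos λ = -0.996041.
East component: ΔE = −sin λ·ΔX + cos λ·ΔY = −(0.088894)(-491.9) + (-0.996041)(511.0) = -465.25 m.
1° of latitude spans 111100 m; at latitude φ, 1° of longitude spans that × cos φ = 61334.8 m, so Δλ = -465.25 / 61334.8 × 3600 = -27.308″.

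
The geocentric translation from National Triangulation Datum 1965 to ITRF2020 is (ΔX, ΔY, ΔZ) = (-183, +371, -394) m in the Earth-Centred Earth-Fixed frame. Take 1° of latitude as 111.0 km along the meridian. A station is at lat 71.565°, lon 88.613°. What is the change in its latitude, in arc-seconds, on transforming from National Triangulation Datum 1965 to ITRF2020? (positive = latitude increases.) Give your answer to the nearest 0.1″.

Δφ = -15.3″

sin φ = 0.948683, cos φ = 0.316229, sin λ = 0.999707, cos λ = 0.024205.
North component: ΔN = −sin φ cos λ·ΔX − sin φ sin λ·ΔY + cos φ·ΔZ = −(0.948683)(0.024205)(-183) − (0.948683)(0.999707)(371) + (0.316229)(-394) = -472.25 m.
1° of latitude spans 111000 m, so Δφ = -472.25 / 111000 × 3600 = -15.316″.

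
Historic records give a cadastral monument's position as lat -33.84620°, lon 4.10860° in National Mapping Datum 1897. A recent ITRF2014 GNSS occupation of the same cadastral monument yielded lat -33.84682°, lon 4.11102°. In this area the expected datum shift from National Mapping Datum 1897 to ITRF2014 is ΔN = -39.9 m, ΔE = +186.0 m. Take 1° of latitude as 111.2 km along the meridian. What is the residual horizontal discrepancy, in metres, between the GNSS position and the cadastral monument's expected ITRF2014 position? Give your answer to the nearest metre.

Observed coordinate differences: Δφ = -0.00062°, Δλ = +0.00242°.
Converting to metres (1° lat = 111200 m, cos φ = 0.830536): observed ΔN = -68.9 m, observed ΔE = 223.5 m.
Subtracting the expected shift leaves a residual of -68.9 − (-39.9) = -29.0 m north and 223.5 − (186.0) = 37.5 m east.
Residual distance = √((-29.0)² + 37.5²) = 47.4 m.

47 m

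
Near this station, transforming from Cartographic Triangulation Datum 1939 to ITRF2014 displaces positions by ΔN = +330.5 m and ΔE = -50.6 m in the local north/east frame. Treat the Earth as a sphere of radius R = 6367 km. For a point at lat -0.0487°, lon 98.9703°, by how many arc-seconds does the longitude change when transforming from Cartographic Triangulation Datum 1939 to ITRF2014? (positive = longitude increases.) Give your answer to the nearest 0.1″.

At latitude -0.0487°, cos φ = 1.000000.
One radian of longitude at latitude φ spans R cos φ, so Δλ = ΔE / (R cos φ) = -50.6 / (6367000 × 1.000000) = -7.9472e-06 rad = -1.639″.

Δλ = -1.6″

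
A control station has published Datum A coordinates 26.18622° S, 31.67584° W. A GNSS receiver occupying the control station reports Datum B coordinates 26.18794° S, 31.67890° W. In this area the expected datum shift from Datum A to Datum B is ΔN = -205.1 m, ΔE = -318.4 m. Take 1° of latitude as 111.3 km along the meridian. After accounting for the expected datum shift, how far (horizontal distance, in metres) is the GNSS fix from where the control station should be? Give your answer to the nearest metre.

Observed coordinate differences: Δφ = -0.00172°, Δλ = -0.00306°.
Converting to metres (1° lat = 111300 m, cos φ = 0.897365): observed ΔN = -191.4 m, observed ΔE = -305.6 m.
Subtracting the expected shift leaves a residual of -191.4 − (-205.1) = 13.7 m north and -305.6 − (-318.4) = 12.8 m east.
Residual distance = √(13.7² + 12.8²) = 18.7 m.

19 m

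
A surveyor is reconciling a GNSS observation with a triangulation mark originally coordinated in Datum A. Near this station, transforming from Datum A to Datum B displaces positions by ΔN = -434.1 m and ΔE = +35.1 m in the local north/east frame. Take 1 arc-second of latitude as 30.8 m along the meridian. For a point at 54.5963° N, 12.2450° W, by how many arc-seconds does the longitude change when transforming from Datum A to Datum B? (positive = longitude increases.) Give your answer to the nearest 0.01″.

Δλ = 1.97″

At latitude 54.5963°, cos φ = 0.579334.
1″ of longitude at this latitude = 30.80 × cos φ = 17.8435 m, so Δλ = 35.1 / 17.8435 = 1.967″.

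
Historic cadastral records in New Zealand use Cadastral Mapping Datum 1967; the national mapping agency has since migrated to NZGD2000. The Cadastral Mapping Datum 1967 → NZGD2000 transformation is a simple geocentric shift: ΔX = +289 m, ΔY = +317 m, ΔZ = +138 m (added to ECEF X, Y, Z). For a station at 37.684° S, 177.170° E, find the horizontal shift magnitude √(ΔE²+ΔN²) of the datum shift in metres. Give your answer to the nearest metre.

336 m

The local east axis at (φ, λ) is (−sin λ, cos λ, 0), so ΔE = −sin(177.170°)·289 + cos(177.170°)·317 = -330.88 m.
The local north axis is (−sin φ cos λ, −sin φ sin λ, cos φ), giving ΔN = -176.452 + 9.568 + 109.212 = -57.67 m.
Horizontal magnitude = √(ΔE² + ΔN²) = √((-330.88)² + (-57.67)²) = 335.87 m.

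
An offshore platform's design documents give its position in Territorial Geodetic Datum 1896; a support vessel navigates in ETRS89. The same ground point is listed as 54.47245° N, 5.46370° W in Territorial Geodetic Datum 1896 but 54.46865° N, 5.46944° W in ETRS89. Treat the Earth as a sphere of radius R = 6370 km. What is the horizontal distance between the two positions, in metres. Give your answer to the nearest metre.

562 m

Δφ = 54.46865° − 54.47245° = -0.00380°; Δλ = -5.46944° − -5.46370° = -0.00574°.
1° along a meridian = πR/180 = 111177 m.
ΔN = Δφ × 111177 = -422.5 m; ΔE = Δλ × 111177 × cos(54.47245°) = -0.00574 × 111177 × 0.581094 = -370.8 m.
Distance = √(ΔE² + ΔN²) = √((-370.8)² + (-422.5)²) = 562.1 m.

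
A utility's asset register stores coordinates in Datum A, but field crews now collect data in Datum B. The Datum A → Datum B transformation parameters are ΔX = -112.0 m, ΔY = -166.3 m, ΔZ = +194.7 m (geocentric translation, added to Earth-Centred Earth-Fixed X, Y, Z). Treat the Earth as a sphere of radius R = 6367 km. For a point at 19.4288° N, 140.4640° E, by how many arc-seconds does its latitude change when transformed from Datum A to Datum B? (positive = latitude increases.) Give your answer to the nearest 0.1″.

Δφ = 6.2″

sin φ = 0.332635, cos φ = 0.943056, sin λ = 0.636563, cos λ = -0.771225.
North component: ΔN = −sin φ cos λ·ΔX − sin φ sin λ·ΔY + cos φ·ΔZ = −(0.332635)(-0.771225)(-112.0) − (0.332635)(0.636563)(-166.3) + (0.943056)(194.7) = 190.09 m.
1° of latitude spans πR/180 = 111125 m, so Δφ = 190.09 / 111125 × 3600 = 6.158″.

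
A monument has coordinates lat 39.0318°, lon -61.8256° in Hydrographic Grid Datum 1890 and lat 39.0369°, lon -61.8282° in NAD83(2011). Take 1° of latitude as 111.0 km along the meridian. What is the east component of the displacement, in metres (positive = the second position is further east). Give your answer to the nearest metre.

Δφ = 39.0369° − 39.0318° = +0.0051°; Δλ = -61.8282° − -61.8256° = -0.0026°.
ΔN = Δφ × 111000 = 566.1 m; ΔE = Δλ × 111000 × cos(39.0318°) = -0.0026 × 111000 × 0.776797 = -224.2 m.

ΔE = -224 m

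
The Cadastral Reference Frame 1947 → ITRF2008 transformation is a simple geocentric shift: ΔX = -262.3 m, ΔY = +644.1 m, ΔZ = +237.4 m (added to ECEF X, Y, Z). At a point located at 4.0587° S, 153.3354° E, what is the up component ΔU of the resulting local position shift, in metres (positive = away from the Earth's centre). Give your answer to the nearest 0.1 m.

ΔU = 505.3 m

At φ = -4.0587°, λ = 153.3354°: sin φ = -0.070778, cos φ = 0.997492, sin λ = 0.448767, cos λ = -0.893649.
ΔU = cos φ cos λ·ΔX + cos φ sin λ·ΔY + sin φ·ΔZ = (0.997492)(-0.893649)(-262.3) + (0.997492)(0.448767)(644.1) + (-0.070778)(237.4) = 505.34 m.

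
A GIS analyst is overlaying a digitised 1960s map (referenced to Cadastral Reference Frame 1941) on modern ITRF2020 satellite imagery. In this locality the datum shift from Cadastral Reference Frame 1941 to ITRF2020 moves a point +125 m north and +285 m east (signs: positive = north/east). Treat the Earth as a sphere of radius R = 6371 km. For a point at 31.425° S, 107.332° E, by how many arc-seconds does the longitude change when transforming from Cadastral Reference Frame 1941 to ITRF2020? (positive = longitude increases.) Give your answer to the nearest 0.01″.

Δλ = 10.81″

At latitude -31.425°, cos φ = 0.853323.
One radian of longitude at latitude φ spans R cos φ, so Δλ = ΔE / (R cos φ) = 285.0 / (6371000 × 0.853323) = 5.2423e-05 rad = 10.813″.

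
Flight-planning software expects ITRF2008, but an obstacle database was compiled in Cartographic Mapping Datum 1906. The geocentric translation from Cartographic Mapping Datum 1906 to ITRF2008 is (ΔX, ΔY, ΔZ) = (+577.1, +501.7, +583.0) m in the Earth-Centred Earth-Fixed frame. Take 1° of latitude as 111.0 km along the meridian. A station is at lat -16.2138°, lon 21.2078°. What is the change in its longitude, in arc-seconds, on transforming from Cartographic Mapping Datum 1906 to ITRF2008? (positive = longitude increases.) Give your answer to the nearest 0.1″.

sin φ = -0.279222, cos φ = 0.960226, sin λ = 0.361751, cos λ = 0.932275.
East component: ΔE = −sin λ·ΔX + cos λ·ΔY = −(0.361751)(577.1) + (0.932275)(501.7) = 258.96 m.
1° of latitude spans 111000 m; at latitude φ, 1° of longitude spans that × cos φ = 106585.1 m, so Δλ = 258.96 / 106585.1 × 3600 = 8.746″.

Δλ = 8.7″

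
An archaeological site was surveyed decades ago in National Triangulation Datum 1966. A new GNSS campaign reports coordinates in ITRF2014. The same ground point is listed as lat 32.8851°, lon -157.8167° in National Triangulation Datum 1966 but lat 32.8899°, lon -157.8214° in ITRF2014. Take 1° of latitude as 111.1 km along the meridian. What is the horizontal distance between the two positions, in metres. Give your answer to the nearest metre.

Δφ = 32.8899° − 32.8851° = +0.0048°; Δλ = -157.8214° − -157.8167° = -0.0047°.
ΔN = Δφ × 111100 = 533.3 m; ΔE = Δλ × 111100 × cos(32.8851°) = -0.0047 × 111100 × 0.839761 = -438.5 m.
Distance = √(ΔE² + ΔN²) = √((-438.5)² + 533.3²) = 690.4 m.

690 m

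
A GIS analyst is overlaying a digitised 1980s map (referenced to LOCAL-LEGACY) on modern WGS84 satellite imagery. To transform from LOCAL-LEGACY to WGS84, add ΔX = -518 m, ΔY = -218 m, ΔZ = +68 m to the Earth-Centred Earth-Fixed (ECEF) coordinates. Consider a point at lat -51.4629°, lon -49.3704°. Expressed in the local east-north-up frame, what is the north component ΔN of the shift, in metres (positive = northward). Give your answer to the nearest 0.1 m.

ΔN = -92.1 m

At φ = -51.4629°, λ = -49.3704°: sin φ = -0.782205, cos φ = 0.623021, sin λ = -0.758935, cos λ = 0.651166.
ΔN = −sin φ cos λ·ΔX − sin φ sin λ·ΔY + cos φ·ΔZ = −(-0.782205)(0.651166)(-518) − (-0.782205)(-0.758935)(-218) + (0.623021)(68) = -92.06 m.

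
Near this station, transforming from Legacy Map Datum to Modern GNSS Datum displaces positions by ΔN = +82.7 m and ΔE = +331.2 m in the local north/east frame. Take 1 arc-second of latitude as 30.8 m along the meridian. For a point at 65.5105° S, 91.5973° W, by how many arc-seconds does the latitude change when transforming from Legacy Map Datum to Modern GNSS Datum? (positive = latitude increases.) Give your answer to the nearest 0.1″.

Δφ = 2.7″

1″ of latitude = 30.80 m, so Δφ = 82.7 / 30.80 = 2.685″.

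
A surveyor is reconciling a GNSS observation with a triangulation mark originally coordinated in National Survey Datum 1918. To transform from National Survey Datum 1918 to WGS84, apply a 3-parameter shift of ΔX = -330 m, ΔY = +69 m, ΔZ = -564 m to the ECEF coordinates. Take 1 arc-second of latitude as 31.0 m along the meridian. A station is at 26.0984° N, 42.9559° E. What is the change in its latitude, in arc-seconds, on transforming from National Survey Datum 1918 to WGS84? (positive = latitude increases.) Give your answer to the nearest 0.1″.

sin φ = 0.439914, cos φ = 0.898040, sin λ = 0.681435, cos λ = 0.731878.
North component: ΔN = −sin φ cos λ·ΔX − sin φ sin λ·ΔY + cos φ·ΔZ = −(0.439914)(0.731878)(-330) − (0.439914)(0.681435)(69) + (0.898040)(-564) = -420.93 m.
1° of latitude spans 3600 × 31.00 = 111600 m, so Δφ = -420.93 / 111600 × 3600 = -13.578″.

Δφ = -13.6″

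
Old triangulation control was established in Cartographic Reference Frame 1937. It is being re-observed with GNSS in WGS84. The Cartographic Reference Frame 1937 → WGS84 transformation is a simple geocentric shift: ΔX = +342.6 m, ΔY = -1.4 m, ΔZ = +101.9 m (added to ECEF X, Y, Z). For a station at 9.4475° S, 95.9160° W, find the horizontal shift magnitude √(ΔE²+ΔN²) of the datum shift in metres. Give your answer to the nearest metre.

At φ = -9.4475°, λ = -95.9160°: sin φ = -0.164144, cos φ = 0.986436, sin λ = -0.994674, cos λ = -0.103070.
ΔE = −sin λ·ΔX + cos λ·ΔY = −(-0.994674)·(342.6) + (-0.103070)·(-1.4) = 340.92 m.
ΔN = −sin φ cos λ·ΔX − sin φ sin λ·ΔY + cos φ·ΔZ = −(-0.164144)(-0.103070)(342.6) − (-0.164144)(-0.994674)(-1.4) + (0.986436)(101.9) = 94.95 m.
Horizontal magnitude = √(ΔE² + ΔN²) = √(340.92² + 94.95²) = 353.90 m.

354 m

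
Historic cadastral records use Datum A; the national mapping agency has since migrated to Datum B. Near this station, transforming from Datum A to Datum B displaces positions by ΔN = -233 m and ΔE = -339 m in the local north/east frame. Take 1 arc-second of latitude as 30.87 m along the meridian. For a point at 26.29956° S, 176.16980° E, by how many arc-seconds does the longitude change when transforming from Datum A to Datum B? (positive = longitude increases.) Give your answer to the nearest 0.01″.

Δλ = -12.25″

At latitude -26.29956°, cos φ = 0.896490.
1″ of longitude at this latitude = 30.87 × cos φ = 27.6746 m, so Δλ = -339.0 / 27.6746 = -12.249″.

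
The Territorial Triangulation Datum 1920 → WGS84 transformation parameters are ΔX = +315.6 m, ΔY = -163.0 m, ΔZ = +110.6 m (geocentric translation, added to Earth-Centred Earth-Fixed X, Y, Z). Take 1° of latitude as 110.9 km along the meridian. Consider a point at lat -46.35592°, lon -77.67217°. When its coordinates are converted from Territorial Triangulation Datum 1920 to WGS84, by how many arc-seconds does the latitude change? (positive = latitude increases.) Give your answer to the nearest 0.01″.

Δφ = 7.80″

sin φ = -0.723641, cos φ = 0.690176, sin λ = -0.976942, cos λ = 0.213505.
North component: ΔN = −sin φ cos λ·ΔX − sin φ sin λ·ΔY + cos φ·ΔZ = −(-0.723641)(0.213505)(315.6) − (-0.723641)(-0.976942)(-163.0) + (0.690176)(110.6) = 240.33 m.
1° of latitude spans 110900 m, so Δφ = 240.33 / 110900 × 3600 = 7.801″.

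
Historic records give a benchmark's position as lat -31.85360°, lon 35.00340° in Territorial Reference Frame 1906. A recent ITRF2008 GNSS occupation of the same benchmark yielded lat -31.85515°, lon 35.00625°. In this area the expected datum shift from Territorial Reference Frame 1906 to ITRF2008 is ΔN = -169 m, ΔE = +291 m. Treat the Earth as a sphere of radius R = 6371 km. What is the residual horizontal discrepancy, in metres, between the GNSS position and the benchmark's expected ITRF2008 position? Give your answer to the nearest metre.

22 m

Observed coordinate differences: Δφ = -0.00155°, Δλ = +0.00285°.
Converting to metres (1° lat = 111195 m, cos φ = 0.849399): observed ΔN = -172.4 m, observed ΔE = 269.2 m.
Subtracting the expected shift leaves a residual of -172.4 − (-169) = -3.4 m north and 269.2 − (291) = -21.8 m east.
Residual distance = √((-3.4)² + (-21.8)²) = 22.1 m.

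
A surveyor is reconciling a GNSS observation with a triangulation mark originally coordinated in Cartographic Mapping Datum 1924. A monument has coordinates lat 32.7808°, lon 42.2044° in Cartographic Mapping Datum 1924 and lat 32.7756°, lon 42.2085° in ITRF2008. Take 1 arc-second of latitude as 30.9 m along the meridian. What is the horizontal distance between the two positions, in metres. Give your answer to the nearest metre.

694 m

Δφ = 32.7756° − 32.7808° = -0.0052°; Δλ = 42.2085° − 42.2044° = +0.0041°.
1° of latitude = 3600 × 30.90 = 111240 m.
ΔN = Δφ × 111240 = -578.4 m; ΔE = Δλ × 111240 × cos(32.7808°) = +0.0041 × 111240 × 0.840748 = 383.5 m.
Distance = √(ΔE² + ΔN²) = √(383.5² + (-578.4)²) = 694.0 m.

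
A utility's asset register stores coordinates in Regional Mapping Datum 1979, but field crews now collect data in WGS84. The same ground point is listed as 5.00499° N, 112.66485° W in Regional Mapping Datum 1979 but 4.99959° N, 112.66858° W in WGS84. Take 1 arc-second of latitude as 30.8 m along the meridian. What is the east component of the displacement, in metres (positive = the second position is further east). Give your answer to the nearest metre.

Δφ = 4.99959° − 5.00499° = -0.00540°; Δλ = -112.66858° − -112.66485° = -0.00373°.
1° of latitude = 3600 × 30.80 = 110880 m.
ΔN = Δφ × 110880 = -598.8 m; ΔE = Δλ × 110880 × cos(5.00499°) = -0.00373 × 110880 × 0.996187 = -412.0 m.

ΔE = -412 m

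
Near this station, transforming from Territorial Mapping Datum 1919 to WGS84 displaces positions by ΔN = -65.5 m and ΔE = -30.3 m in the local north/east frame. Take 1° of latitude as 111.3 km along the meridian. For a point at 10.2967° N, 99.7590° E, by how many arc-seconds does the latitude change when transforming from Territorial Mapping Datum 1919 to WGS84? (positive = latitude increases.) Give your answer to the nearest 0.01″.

Δφ = -2.12″

1° of latitude = 111.3 km, so Δφ = -65.5 / 111300 = -0.0005885° = -2.119″.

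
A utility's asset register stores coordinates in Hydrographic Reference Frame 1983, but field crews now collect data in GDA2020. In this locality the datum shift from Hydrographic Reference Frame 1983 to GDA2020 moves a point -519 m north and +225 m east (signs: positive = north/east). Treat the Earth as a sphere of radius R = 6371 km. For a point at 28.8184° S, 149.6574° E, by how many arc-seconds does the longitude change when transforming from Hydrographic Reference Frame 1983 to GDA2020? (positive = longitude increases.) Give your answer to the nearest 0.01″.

At latitude -28.8184°, cos φ = 0.876152.
One radian of longitude at latitude φ spans R cos φ, so Δλ = ΔE / (R cos φ) = 225.0 / (6371000 × 0.876152) = 4.0308e-05 rad = 8.314″.

Δλ = 8.31″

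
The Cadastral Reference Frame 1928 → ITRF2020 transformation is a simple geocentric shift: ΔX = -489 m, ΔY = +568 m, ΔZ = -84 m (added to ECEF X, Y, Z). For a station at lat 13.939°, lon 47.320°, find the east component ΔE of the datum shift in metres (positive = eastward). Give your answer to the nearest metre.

The local east axis at (φ, λ) is (−sin λ, cos λ, 0), so ΔE = −sin(47.320°)·(-489) + cos(47.320°)·568 = 744.54 m.

ΔE = 745 m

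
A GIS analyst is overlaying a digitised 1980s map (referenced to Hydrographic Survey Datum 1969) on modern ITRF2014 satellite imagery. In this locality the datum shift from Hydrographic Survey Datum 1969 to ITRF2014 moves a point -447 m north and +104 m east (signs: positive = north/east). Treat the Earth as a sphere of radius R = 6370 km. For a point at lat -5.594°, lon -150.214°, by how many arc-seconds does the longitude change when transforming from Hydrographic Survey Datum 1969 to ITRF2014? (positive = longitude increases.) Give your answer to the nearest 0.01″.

At latitude -5.594°, cos φ = 0.995238.
One radian of longitude at latitude φ spans R cos φ, so Δλ = ΔE / (R cos φ) = 104.0 / (6370000 × 0.995238) = 1.6405e-05 rad = 3.384″.

Δλ = 3.38″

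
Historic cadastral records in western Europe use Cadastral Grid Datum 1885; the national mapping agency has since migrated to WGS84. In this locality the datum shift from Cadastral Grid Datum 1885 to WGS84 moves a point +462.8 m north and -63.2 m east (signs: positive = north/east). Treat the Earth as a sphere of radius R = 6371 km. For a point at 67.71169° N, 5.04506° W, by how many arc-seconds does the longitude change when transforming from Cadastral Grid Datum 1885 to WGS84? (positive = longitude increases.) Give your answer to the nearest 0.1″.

At latitude 67.71169°, cos φ = 0.379267.
One radian of longitude at latitude φ spans R cos φ, so Δλ = ΔE / (R cos φ) = -63.2 / (6371000 × 0.379267) = -2.6156e-05 rad = -5.395″.

Δλ = -5.4″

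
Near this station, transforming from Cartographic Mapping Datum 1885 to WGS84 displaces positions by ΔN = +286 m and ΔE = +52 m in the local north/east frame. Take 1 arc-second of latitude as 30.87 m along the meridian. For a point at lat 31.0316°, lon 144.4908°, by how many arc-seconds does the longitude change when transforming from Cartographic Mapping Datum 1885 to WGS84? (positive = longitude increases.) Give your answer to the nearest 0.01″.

At latitude 31.0316°, cos φ = 0.856883.
1″ of longitude at this latitude = 30.87 × cos φ = 26.4520 m, so Δλ = 52.0 / 26.4520 = 1.966″.

Δλ = 1.97″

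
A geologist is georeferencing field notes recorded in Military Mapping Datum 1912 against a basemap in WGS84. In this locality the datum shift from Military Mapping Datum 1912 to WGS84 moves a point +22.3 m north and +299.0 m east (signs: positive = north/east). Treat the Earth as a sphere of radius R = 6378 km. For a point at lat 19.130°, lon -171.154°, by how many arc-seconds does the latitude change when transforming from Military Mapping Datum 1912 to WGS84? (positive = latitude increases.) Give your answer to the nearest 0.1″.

On a sphere of radius R, 1 rad of latitude = R, so Δφ = ΔN / R = 22.3 / 6378000 = 3.4964e-06 rad = 0.721″.

Δφ = 0.7″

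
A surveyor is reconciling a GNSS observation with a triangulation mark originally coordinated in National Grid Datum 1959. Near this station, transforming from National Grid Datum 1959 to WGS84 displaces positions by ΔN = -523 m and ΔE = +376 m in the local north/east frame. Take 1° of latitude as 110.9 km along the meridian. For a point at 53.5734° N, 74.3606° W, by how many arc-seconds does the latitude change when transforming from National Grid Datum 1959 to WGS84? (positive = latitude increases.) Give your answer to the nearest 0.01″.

1° of latitude = 110.9 km, so Δφ = -523.0 / 110900 = -0.0047160° = -16.977″.

Δφ = -16.98″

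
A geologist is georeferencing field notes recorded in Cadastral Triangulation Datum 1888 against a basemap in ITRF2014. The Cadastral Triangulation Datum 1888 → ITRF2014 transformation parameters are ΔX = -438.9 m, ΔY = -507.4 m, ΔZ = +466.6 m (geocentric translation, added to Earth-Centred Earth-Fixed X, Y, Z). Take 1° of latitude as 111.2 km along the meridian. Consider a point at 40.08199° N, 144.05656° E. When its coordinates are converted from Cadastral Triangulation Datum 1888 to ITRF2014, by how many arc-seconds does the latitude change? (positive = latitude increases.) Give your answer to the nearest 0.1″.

sin φ = 0.643883, cos φ = 0.765124, sin λ = 0.586986, cos λ = -0.809597.
North component: ΔN = −sin φ cos λ·ΔX − sin φ sin λ·ΔY + cos φ·ΔZ = −(0.643883)(-0.809597)(-438.9) − (0.643883)(0.586986)(-507.4) + (0.765124)(466.6) = 319.99 m.
1° of latitude spans 111200 m, so Δφ = 319.99 / 111200 × 3600 = 10.359″.

Δφ = 10.4″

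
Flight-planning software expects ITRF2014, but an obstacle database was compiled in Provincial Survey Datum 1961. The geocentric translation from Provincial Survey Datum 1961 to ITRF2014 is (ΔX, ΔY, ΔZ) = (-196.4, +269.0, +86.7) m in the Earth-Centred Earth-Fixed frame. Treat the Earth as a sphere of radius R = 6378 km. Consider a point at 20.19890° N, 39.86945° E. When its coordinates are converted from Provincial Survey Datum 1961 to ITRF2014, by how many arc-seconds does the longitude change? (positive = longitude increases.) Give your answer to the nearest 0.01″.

sin φ = 0.345280, cos φ = 0.938500, sin λ = 0.641040, cos λ = 0.767507.
East component: ΔE = −sin λ·ΔX + cos λ·ΔY = −(0.641040)(-196.4) + (0.767507)(269.0) = 332.36 m.
1° of latitude spans πR/180 = 111317 m; at latitude φ, 1° of longitude spans that × cos φ = 104471.1 m, so Δλ = 332.36 / 104471.1 × 3600 = 11.453″.

Δλ = 11.45″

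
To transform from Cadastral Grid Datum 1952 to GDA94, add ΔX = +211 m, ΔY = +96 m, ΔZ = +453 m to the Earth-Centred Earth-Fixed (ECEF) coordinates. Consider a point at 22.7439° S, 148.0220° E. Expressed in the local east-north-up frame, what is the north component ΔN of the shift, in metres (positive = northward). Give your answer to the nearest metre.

ΔN = 368 m

At φ = -22.7439°, λ = 148.0220°: sin φ = -0.386613, cos φ = 0.922242, sin λ = 0.529594, cos λ = -0.848252.
ΔN = −sin φ cos λ·ΔX − sin φ sin λ·ΔY + cos φ·ΔZ = −(-0.386613)(-0.848252)(211) − (-0.386613)(0.529594)(96) + (0.922242)(453) = 368.24 m.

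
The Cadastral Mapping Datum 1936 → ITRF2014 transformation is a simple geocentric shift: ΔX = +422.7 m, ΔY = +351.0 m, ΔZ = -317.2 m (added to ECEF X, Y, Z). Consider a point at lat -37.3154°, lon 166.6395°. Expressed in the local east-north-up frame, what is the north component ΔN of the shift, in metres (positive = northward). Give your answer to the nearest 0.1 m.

At φ = -37.3154°, λ = 166.6395°: sin φ = -0.606202, cos φ = 0.795311, sin λ = 0.231077, cos λ = -0.972935.
ΔN = −sin φ cos λ·ΔX − sin φ sin λ·ΔY + cos φ·ΔZ = −(-0.606202)(-0.972935)(422.7) − (-0.606202)(0.231077)(351.0) + (0.795311)(-317.2) = -452.41 m.

ΔN = -452.4 m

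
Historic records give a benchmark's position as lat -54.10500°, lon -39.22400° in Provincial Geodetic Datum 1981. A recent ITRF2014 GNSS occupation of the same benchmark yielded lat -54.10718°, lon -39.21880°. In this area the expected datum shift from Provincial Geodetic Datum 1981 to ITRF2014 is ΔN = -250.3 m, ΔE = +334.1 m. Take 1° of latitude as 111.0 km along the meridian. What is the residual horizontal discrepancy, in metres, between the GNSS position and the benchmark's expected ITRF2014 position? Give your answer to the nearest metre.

9 m

Observed coordinate differences: Δφ = -0.00218°, Δλ = +0.00520°.
Converting to metres (1° lat = 111000 m, cos φ = 0.586302): observed ΔN = -242.0 m, observed ΔE = 338.4 m.
Subtracting the expected shift leaves a residual of -242.0 − (-250.3) = 8.3 m north and 338.4 − (334.1) = 4.3 m east.
Residual distance = √(8.3² + 4.3²) = 9.4 m.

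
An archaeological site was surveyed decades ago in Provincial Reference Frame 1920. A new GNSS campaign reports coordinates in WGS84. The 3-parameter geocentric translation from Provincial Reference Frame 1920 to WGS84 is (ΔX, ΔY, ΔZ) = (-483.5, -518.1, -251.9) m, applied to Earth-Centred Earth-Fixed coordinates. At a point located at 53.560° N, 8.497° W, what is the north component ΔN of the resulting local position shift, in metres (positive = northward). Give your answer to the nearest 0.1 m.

ΔN = 173.5 m

At φ = 53.560°, λ = -8.497°: sin φ = 0.804479, cos φ = 0.593981, sin λ = -0.147758, cos λ = 0.989024.
ΔN = −sin φ cos λ·ΔX − sin φ sin λ·ΔY + cos φ·ΔZ = −(0.804479)(0.989024)(-483.5) − (0.804479)(-0.147758)(-518.1) + (0.593981)(-251.9) = 173.49 m.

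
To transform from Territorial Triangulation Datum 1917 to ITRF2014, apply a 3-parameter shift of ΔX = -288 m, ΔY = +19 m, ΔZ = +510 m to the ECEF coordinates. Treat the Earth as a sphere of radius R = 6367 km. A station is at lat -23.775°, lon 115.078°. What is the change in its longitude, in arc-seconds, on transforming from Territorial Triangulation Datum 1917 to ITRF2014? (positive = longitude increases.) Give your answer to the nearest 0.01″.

sin φ = -0.403146, cos φ = 0.915136, sin λ = 0.905732, cos λ = -0.423852.
East component: ΔE = −sin λ·ΔX + cos λ·ΔY = −(0.905732)(-288) + (-0.423852)(19) = 252.80 m.
1° of latitude spans πR/180 = 111125 m; at latitude φ, 1° of longitude spans that × cos φ = 101694.6 m, so Δλ = 252.80 / 101694.6 × 3600 = 8.949″.

Δλ = 8.95″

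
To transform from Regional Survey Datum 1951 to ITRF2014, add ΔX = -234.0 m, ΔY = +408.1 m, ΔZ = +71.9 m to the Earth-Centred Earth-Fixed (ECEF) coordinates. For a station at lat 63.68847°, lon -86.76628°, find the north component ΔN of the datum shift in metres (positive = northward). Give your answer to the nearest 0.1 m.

ΔN = 408.9 m

At φ = 63.68847°, λ = -86.76628°: sin φ = 0.896397, cos φ = 0.443252, sin λ = -0.998408, cos λ = 0.056409.
ΔN = −sin φ cos λ·ΔX − sin φ sin λ·ΔY + cos φ·ΔZ = −(0.896397)(0.056409)(-234.0) − (0.896397)(-0.998408)(408.1) + (0.443252)(71.9) = 408.94 m.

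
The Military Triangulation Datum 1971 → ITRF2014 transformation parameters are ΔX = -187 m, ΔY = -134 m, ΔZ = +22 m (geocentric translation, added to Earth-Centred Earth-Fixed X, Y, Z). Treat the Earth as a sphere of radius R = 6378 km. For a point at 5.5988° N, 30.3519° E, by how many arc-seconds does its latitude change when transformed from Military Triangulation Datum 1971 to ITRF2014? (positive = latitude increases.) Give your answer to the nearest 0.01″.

Δφ = 1.43″

sin φ = 0.097562, cos φ = 0.995229, sin λ = 0.505310, cos λ = 0.862938.
North component: ΔN = −sin φ cos λ·ΔX − sin φ sin λ·ΔY + cos φ·ΔZ = −(0.097562)(0.862938)(-187) − (0.097562)(0.505310)(-134) + (0.995229)(22) = 44.24 m.
1° of latitude spans πR/180 = 111317 m, so Δφ = 44.24 / 111317 × 3600 = 1.431″.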